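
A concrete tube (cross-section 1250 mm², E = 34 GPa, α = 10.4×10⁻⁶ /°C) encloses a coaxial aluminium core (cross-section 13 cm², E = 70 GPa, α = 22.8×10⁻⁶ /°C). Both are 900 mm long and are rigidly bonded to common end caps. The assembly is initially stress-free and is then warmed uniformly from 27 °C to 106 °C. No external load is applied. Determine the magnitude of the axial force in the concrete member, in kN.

P ≈ 28.4 kN (tensile in the concrete)

Both members must finish at the same length. With the larger α, the aluminium tends to over-expand; the plates restrain it, putting the aluminium in compression and the concrete in tension. With no external load the two internal forces are equal and opposite, magnitude P.
Compatibility of the two members (thermal + elastic change equal): (α₁ − α₂)ΔT = P·[1/(A₁E₁) + 1/(A₂E₂)].
|α₁ − α₂|·ΔT = 12.4×10⁻⁶ × 79 = 0.0009796.
1/(A₁E₁) + 1/(A₂E₂) = 1/(1250×34×10³) + 1/(1300×70×10³) = 3.452×10⁻⁸ N⁻¹.
So P = 0.0009796 / 3.452×10⁻⁸ = 28.38 kN.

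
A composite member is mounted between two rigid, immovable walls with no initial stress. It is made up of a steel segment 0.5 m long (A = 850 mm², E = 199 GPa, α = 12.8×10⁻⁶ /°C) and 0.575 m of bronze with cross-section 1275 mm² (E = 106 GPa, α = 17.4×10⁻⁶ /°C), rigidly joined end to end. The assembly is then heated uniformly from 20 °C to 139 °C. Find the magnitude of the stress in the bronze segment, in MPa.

σ ≈ 212 MPa (compressive)

Free thermal expansion of the whole bar: Σ αᵢΔT Lᵢ = 12.8×10⁻⁶×119×500 + 17.4×10⁻⁶×119×575 = 1.952 mm.
The walls prevent any net length change, so an axial force P (same in every segment) develops. Compatibility: P · Σ Lᵢ/(AᵢEᵢ) = δ_free.
The series flexibility is Σ Lᵢ/(AᵢEᵢ) = 500/(850×199×10³) + 575/(1275×106×10³) = 7.21×10⁻⁶ mm/N.
Hence P = δ_free / Σ(L/AE) = 1.952/7.21×10⁻⁶ = 270.7 kN (compressive).
σ_{bronze} = P / A = 270700 / 1275 = 212.3 MPa.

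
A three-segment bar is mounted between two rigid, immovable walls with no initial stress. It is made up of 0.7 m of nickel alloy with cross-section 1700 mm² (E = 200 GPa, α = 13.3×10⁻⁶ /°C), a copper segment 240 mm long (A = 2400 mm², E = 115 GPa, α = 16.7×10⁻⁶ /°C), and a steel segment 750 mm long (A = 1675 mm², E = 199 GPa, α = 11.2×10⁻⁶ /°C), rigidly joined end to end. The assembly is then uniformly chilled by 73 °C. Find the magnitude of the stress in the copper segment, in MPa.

If the supports were absent, the total length change would be Σ αᵢΔT Lᵢ = 13.3×10⁻⁶×73×700 + 16.7×10⁻⁶×73×240 + 11.2×10⁻⁶×73×750 = 1.585 mm.
The rigid supports impose zero overall length change; the single axial force P common to all segments must satisfy P Σ Lᵢ/(AᵢEᵢ) = δ_free.
Σ Lᵢ/(AᵢEᵢ) = 700/(1700×200×10³) + 240/(2400×115×10³) + 750/(1675×199×10³) = 5.178×10⁻⁶ mm/N.
P = 1.585 / 5.178×10⁻⁶ = 306200 N = 306.2 kN, tensile.
σ_{copper} = P / A = 306200 / 2400 = 127.6 MPa.

σ ≈ 128 MPa (tensile)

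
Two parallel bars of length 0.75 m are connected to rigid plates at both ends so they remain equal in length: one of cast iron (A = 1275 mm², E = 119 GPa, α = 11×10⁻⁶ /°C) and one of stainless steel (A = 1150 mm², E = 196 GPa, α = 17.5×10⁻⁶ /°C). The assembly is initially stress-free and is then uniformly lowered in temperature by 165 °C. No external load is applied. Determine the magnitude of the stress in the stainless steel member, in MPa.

Equilibrium of a rigid end plate with no external load gives equal and opposite internal forces ±P in the two members. Since α_{stainless steel} > α_{cast iron}, cooling drives the stainless steel into tension and the cast iron into compression.
Equating the net (thermal + elastic) strains gives |α₁ − α₂|·ΔT = P·[1/(A₁E₁) + 1/(A₂E₂)].
|α₁ − α₂|·ΔT = 6.5×10⁻⁶ × 165 = 0.001072.
1/(A₁E₁) + 1/(A₂E₂) = 1/(1275×119×10³) + 1/(1150×196×10³) = 1.103×10⁻⁸ N⁻¹.
So P = 0.001072 / 1.103×10⁻⁸ = 97.26 kN.
σ_{stainless steel} = P/A₂ = 97260/1150 = 84.57 MPa, tensile.

σ ≈ 84.6 MPa (tensile)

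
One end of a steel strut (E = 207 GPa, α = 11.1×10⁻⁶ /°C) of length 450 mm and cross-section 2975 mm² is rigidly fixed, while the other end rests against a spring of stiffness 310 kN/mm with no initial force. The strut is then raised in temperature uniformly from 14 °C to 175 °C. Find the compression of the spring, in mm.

The unrestrained thermal change is αΔT L = 11.1×10⁻⁶ × 161 × 450 = 0.8042 mm.
Let P be the compressive force at the spring. The strut shortens elastically by PL/(AE) and the spring compresses by P/k; together these equal δ_free.
So P = δ_free / [L/(AE) + 1/k] = 0.8042 / [ 450/(2975×207×10³) + 1/(310×10³) ].
P = 0.8042 / 3.957×10⁻⁶ = 203300 N.
Spring compression = P/k = 203300/(310×10³) = 0.6557 mm.

δ ≈ 0.656 mm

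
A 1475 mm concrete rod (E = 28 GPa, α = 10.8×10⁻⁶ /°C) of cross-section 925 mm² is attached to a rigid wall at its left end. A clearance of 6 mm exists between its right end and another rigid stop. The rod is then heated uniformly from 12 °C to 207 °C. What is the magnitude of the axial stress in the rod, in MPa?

σ ≈ 0 MPa

If the wall were absent the rod would grow by αΔT L = 10.8×10⁻⁶ × 195 × 1475 = 3.106 mm.
Since δ_free = 3.11 mm is less than the 6 mm gap, the rod never touches the wall. No axial force develops.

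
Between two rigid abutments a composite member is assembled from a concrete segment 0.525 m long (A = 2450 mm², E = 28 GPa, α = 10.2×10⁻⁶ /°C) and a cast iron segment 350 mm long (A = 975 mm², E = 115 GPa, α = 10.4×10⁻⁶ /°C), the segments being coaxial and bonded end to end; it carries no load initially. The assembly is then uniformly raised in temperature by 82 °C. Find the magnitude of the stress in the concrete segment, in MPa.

Free thermal expansion of the whole bar: Σ αᵢΔT Lᵢ = 10.2×10⁻⁶×82×525 + 10.4×10⁻⁶×82×350 = 0.7376 mm.
Since the ends are fixed, an axial force P builds up, equal in every segment, with P · Σ Lᵢ/(AᵢEᵢ) = δ_free.
Σ Lᵢ/(AᵢEᵢ) = 525/(2450×28×10³) + 350/(975×115×10³) = 1.077×10⁻⁵ mm/N.
Hence P = δ_free / Σ(L/AE) = 0.7376/1.077×10⁻⁵ = 68.46 kN (compressive).
σ_{concrete} = P / A = 68460 / 2450 = 27.94 MPa.

σ ≈ 27.9 MPa (compressive)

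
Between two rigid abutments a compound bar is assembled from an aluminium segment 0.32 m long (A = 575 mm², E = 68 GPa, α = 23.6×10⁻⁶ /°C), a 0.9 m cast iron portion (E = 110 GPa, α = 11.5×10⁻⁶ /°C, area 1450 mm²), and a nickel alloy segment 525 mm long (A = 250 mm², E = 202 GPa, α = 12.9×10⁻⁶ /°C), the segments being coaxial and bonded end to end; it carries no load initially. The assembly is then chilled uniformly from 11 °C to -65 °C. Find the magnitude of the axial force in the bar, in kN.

P ≈ 77.4 kN (tensile)

If the supports were absent, the total length change would be Σ αᵢΔT Lᵢ = 23.6×10⁻⁶×76×320 + 11.5×10⁻⁶×76×900 + 12.9×10⁻⁶×76×525 = 1.875 mm.
Since the ends are fixed, an axial force P builds up, equal in every segment, with P · Σ Lᵢ/(AᵢEᵢ) = δ_free.
The series flexibility is Σ Lᵢ/(AᵢEᵢ) = 320/(575×68×10³) + 900/(1450×110×10³) + 525/(250×202×10³) = 2.422×10⁻⁵ mm/N.
Hence P = δ_free / Σ(L/AE) = 1.875/2.422×10⁻⁵ = 77.42 kN (tensile).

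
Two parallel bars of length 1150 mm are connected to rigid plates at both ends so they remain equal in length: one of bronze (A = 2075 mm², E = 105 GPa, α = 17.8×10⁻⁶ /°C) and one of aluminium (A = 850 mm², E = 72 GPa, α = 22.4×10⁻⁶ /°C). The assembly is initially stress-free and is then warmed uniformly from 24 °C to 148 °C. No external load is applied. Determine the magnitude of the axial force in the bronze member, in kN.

P ≈ 27.3 kN (tensile in the bronze)

Both members must finish at the same length. With the larger α, the aluminium tends to over-expand; the plates restrain it, putting the aluminium in compression and the bronze in tension. With no external load the two internal forces are equal and opposite, magnitude P.
Setting the final lengths equal and cancelling L: (α₁ − α₂)ΔT = P/(A₁E₁) + P/(A₂E₂).
|α₁ − α₂|·ΔT = 4.6×10⁻⁶ × 124 = 0.0005704.
1/(A₁E₁) + 1/(A₂E₂) = 1/(2075×105×10³) + 1/(850×72×10³) = 2.093×10⁻⁸ N⁻¹.
So P = 0.0005704 / 2.093×10⁻⁸ = 27.25 kN.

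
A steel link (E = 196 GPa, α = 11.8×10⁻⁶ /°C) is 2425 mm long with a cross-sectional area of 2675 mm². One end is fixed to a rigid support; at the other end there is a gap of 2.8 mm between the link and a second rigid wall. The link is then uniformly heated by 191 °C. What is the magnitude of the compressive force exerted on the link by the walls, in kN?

Free thermal elongation = αΔT L = 11.8×10⁻⁶ × 191 × 2425 = 5.465 mm.
This exceeds the 2.8 mm gap, so the wall pushes back. The portion of expansion that must be recovered elastically is δ_free − gap = 5.465 − 2.8 = 2.665 mm.
That suppressed elongation corresponds to σ = E·Δ/L = 196×10³ × 2.665/2425 = 215.4 MPa.
Force on the wall = σA = 215.4 × 2675 mm² = 576.3 kN.

P ≈ 576 kN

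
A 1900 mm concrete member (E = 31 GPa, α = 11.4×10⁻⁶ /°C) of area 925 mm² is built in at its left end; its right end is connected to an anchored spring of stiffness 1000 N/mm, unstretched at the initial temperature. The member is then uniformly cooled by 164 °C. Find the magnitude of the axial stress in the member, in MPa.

σ ≈ 3.6 MPa (tensile)

If the spring were absent the member would shorten by αΔT L = 11.4×10⁻⁶ × 164 × 1900 = 3.552 mm.
Let P be the tensile force in the spring. The member extends elastically by PL/(AE) and the spring stretches by P/k; together these equal δ_free.
P [ L/(AE) + 1/k ] = δ_free → P [ 1900/(925×31×10³) + 1/(1000) ] = 3.552.
P = 3.552 / 0.001066 = 3331 N.
σ = P/A = 3331/925 = 3.602 MPa.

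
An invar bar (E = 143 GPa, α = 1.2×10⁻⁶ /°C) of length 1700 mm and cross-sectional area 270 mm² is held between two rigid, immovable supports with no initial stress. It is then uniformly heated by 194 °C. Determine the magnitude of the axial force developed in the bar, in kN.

Full restraint means ε = 0, so the stress is σ = EαΔT = 143×10³ × 1.2×10⁻⁶ × 194 = 33.29 MPa.
Then P = σA = 33.29 × 270 mm² = 8.988 kN, compressive.

P ≈ 8.99 kN (compressive)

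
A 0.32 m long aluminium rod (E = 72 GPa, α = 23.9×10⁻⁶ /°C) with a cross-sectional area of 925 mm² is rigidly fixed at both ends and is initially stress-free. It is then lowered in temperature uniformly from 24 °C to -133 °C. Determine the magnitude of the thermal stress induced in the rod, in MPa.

With length fixed, the mechanical strain must cancel the thermal strain αΔT = 23.9×10⁻⁶ × 157 = 3752.3×10⁻⁶.
σ = EαΔT = 72×10³ × 23.9×10⁻⁶ × 157 = 270.2 MPa (tensile; the rod is trying to contract).

σ ≈ 270 MPa (tensile)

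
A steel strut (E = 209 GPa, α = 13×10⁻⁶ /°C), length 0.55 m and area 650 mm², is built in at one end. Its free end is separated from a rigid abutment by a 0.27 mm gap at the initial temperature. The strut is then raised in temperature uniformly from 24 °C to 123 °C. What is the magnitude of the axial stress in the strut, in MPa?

σ ≈ 166 MPa (compressive)

If the wall were absent the strut would grow by αΔT L = 13×10⁻⁶ × 99 × 550 = 0.7078 mm.
After closing the 0.27 mm clearance, 0.7078 − 0.27 = 0.4378 mm of expansion remains to be suppressed by the wall.
Compatibility: PL/(AE) = 0.4378 mm, so σ = P/A = E × (0.4378/550) = 166.4 MPa.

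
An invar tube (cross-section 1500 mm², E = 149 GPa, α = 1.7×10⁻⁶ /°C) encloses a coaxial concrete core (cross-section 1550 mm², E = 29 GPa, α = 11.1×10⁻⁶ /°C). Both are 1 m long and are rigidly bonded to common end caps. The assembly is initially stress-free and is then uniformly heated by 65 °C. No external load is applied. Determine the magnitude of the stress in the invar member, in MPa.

The concrete has the larger α, so on heating it would change length more than the invar if both were free. The rigid plates force a common final length, so the concrete is put into compression and the invar into tension, with equal and opposite forces P (no external load).
Equating the net (thermal + elastic) strains gives |α₁ − α₂|·ΔT = P·[1/(A₁E₁) + 1/(A₂E₂)].
|α₁ − α₂|·ΔT = 9.4×10⁻⁶ × 65 = 0.000611.
1/(A₁E₁) + 1/(A₂E₂) = 1/(1500×149×10³) + 1/(1550×29×10³) = 2.672×10⁻⁸ N⁻¹.
P = 0.000611 / 2.672×10⁻⁸ = 22870 N = 22.87 kN.
σ_{invar} = P/A₁ = 22870/1500 = 15.24 MPa, tensile.

σ ≈ 15.2 MPa (tensile)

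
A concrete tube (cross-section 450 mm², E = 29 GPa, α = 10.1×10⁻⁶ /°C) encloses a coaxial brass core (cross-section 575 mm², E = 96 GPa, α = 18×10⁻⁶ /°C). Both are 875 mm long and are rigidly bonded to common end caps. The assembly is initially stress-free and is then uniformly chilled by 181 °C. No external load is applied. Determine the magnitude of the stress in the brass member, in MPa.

σ ≈ 26.2 MPa (tensile)

The brass has the larger α, so on cooling it would change length more than the concrete if both were free. The rigid plates force a common final length, so the brass is put into tension and the concrete into compression, with equal and opposite forces P (no external load).
Setting the final lengths equal and cancelling L: (α₁ − α₂)ΔT = P/(A₁E₁) + P/(A₂E₂).
|α₁ − α₂|·ΔT = 7.9×10⁻⁶ × 181 = 0.00143.
1/(A₁E₁) + 1/(A₂E₂) = 1/(450×29×10³) + 1/(575×96×10³) = 9.474×10⁻⁸ N⁻¹.
P = 0.00143 / 9.474×10⁻⁸ = 15090 N = 15.09 kN.
σ_{brass} = P/A₂ = 15090/575 = 26.25 MPa, tensile.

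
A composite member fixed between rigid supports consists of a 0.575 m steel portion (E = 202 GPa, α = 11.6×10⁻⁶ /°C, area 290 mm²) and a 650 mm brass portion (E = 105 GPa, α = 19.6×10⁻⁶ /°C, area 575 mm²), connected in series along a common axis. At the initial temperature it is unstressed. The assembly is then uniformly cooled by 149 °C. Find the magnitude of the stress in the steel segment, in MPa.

With the walls removed the bar would change length by δ_free = Σ αᵢΔT Lᵢ = 11.6×10⁻⁶×149×575 + 19.6×10⁻⁶×149×650 = 2.892 mm.
The rigid supports impose zero overall length change; the single axial force P common to all segments must satisfy P Σ Lᵢ/(AᵢEᵢ) = δ_free.
Σ Lᵢ/(AᵢEᵢ) = 575/(290×202×10³) + 650/(575×105×10³) = 2.058×10⁻⁵ mm/N.
So P = 2.892 / 2.058×10⁻⁵ = 140.5 kN, tensile.
σ_{steel} = P / A = 140500 / 290 = 484.5 MPa.

σ ≈ 485 MPa (tensile)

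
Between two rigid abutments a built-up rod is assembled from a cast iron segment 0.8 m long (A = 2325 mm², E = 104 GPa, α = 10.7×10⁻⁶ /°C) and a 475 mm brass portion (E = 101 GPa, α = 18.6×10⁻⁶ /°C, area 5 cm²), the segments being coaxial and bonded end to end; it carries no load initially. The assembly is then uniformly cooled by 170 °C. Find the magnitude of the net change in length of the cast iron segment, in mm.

|ΔL| ≈ 0.686 mm

Free thermal contraction of the whole bar: Σ αᵢΔT Lᵢ = 10.7×10⁻⁶×170×800 + 18.6×10⁻⁶×170×475 = 2.957 mm.
The walls prevent any net length change, so an axial force P (same in every segment) develops. Compatibility: P · Σ Lᵢ/(AᵢEᵢ) = δ_free.
Σ Lᵢ/(AᵢEᵢ) = 800/(2325×104×10³) + 475/(500×101×10³) = 1.271×10⁻⁵ mm/N.
P = 2.957 / 1.271×10⁻⁵ = 232600 N = 232.6 kN, tensile.
For the cast iron segment, free thermal change = 10.7×10⁻⁶×170×800 = 1.455 mm and elastic change from P = 232600×800/(2325×104×10³) = 0.7695 mm; these oppose, so the net change is 0.686 mm (segment shortens).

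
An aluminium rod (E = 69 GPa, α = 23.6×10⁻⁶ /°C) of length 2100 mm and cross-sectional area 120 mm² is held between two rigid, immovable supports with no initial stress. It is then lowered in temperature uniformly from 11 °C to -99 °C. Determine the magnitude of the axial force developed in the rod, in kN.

The ends cannot move, so σ = EαΔT = 69×10³ × 23.6×10⁻⁶ × 110 = 179.1 MPa.
P = AEαΔT = 120 × 69×10³ × 23.6×10⁻⁶ × 110 = 21.49 kN (tensile).

P ≈ 21.5 kN (tensile)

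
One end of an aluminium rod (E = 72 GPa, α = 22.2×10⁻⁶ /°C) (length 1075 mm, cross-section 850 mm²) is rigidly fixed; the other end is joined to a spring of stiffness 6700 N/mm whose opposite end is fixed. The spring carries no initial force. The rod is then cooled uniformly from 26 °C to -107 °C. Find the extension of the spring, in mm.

δ ≈ 2.84 mm

Free thermal contraction: δ_free = αΔT L = 22.2×10⁻⁶ × 133 × 1075 = 3.174 mm.
With a force P in the spring, the elastic change of the rod is PL/(AE) and that of the spring is P/k; compatibility requires their sum to equal δ_free.
P [ L/(AE) + 1/k ] = δ_free → P [ 1075/(850×72×10³) + 1/(6700) ] = 3.174.
P = 3.174 / 0.0001668 = 19030 N.
Spring extension = P/k = 19030/(6700) = 2.84 mm.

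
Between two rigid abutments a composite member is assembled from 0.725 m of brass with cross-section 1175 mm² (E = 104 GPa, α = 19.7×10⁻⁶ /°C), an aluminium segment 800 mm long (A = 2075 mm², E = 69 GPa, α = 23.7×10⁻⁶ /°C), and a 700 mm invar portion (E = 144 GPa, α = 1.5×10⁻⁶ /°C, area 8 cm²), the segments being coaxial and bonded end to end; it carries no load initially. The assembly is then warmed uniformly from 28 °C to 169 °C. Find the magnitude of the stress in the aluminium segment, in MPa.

Free thermal expansion of the whole bar: Σ αᵢΔT Lᵢ = 19.7×10⁻⁶×141×725 + 23.7×10⁻⁶×141×800 + 1.5×10⁻⁶×141×700 = 4.835 mm.
The rigid supports impose zero overall length change; the single axial force P common to all segments must satisfy P Σ Lᵢ/(AᵢEᵢ) = δ_free.
Σ Lᵢ/(AᵢEᵢ) = 725/(1175×104×10³) + 800/(2075×69×10³) + 700/(800×144×10³) = 1.76×10⁻⁵ mm/N.
Hence P = δ_free / Σ(L/AE) = 4.835/1.76×10⁻⁵ = 274.8 kN (compressive).
σ_{aluminium} = P / A = 274800 / 2075 = 132.4 MPa.

σ ≈ 132 MPa (compressive)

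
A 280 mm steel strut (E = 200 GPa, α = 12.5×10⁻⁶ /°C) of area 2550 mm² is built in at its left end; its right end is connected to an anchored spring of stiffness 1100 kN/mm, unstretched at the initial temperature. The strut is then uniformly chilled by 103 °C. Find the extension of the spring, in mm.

If the spring were absent the strut would shorten by αΔT L = 12.5×10⁻⁶ × 103 × 280 = 0.3605 mm.
With a force P in the spring, the elastic change of the strut is PL/(AE) and that of the spring is P/k; compatibility requires their sum to equal δ_free.
P [ L/(AE) + 1/k ] = δ_free → P [ 280/(2550×200×10³) + 1/(1100×10³) ] = 0.3605.
P = 0.3605 / 1.458×10⁻⁶ = 247200 N.
Spring extension = P/k = 247200/(1100×10³) = 0.2248 mm.

δ ≈ 0.225 mm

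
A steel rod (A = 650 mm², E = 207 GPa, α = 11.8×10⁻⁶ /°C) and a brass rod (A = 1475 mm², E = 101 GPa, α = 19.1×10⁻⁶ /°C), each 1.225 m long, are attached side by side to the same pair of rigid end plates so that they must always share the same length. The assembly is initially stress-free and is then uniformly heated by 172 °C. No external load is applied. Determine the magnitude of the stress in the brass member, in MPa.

σ ≈ 60.2 MPa (compressive)

The brass has the larger α, so on heating it would change length more than the steel if both were free. The rigid plates force a common final length, so the brass is put into compression and the steel into tension, with equal and opposite forces P (no external load).
Setting the final lengths equal and cancelling L: (α₁ − α₂)ΔT = P/(A₁E₁) + P/(A₂E₂).
|α₁ − α₂|·ΔT = 7.3×10⁻⁶ × 172 = 0.001256.
1/(A₁E₁) + 1/(A₂E₂) = 1/(650×207×10³) + 1/(1475×101×10³) = 1.414×10⁻⁸ N⁻¹.
So P = 0.001256 / 1.414×10⁻⁸ = 88.77 kN.
σ_{brass} = P/A₂ = 88770/1475 = 60.18 MPa, compressive.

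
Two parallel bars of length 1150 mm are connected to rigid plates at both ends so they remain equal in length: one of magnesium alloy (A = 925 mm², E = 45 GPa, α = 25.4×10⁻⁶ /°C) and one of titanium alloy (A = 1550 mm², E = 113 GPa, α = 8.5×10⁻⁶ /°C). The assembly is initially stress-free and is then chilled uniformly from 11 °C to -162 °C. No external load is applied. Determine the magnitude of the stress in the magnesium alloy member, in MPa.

σ ≈ 106 MPa (tensile)

Equilibrium of a rigid end plate with no external load gives equal and opposite internal forces ±P in the two members. Since α_{magnesium alloy} > α_{titanium alloy}, cooling drives the magnesium alloy into tension and the titanium alloy into compression.
Compatibility of the two members (thermal + elastic change equal): (α₁ − α₂)ΔT = P·[1/(A₁E₁) + 1/(A₂E₂)].
|α₁ − α₂|·ΔT = 16.9×10⁻⁶ × 173 = 0.002924.
1/(A₁E₁) + 1/(A₂E₂) = 1/(925×45×10³) + 1/(1550×113×10³) = 2.973×10⁻⁸ N⁻¹.
P = 0.002924 / 2.973×10⁻⁸ = 98330 N = 98.33 kN.
σ_{magnesium alloy} = P/A₁ = 98330/925 = 106.3 MPa, tensile.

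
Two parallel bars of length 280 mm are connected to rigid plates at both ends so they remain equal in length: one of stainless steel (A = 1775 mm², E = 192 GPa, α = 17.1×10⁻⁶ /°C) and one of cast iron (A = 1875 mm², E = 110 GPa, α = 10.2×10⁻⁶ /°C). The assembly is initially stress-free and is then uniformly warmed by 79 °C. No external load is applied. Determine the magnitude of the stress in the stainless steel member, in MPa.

The stainless steel has the larger α, so on heating it would change length more than the cast iron if both were free. The rigid plates force a common final length, so the stainless steel is put into compression and the cast iron into tension, with equal and opposite forces P (no external load).
Setting the final lengths equal and cancelling L: (α₁ − α₂)ΔT = P/(A₁E₁) + P/(A₂E₂).
|α₁ − α₂|·ΔT = 6.9×10⁻⁶ × 79 = 0.0005451.
1/(A₁E₁) + 1/(A₂E₂) = 1/(1775×192×10³) + 1/(1875×110×10³) = 7.783×10⁻⁹ N⁻¹.
P = 0.0005451 / 7.783×10⁻⁹ = 70040 N = 70.04 kN.
σ_{stainless steel} = P/A₁ = 70040/1775 = 39.46 MPa, compressive.

σ ≈ 39.5 MPa (compressive)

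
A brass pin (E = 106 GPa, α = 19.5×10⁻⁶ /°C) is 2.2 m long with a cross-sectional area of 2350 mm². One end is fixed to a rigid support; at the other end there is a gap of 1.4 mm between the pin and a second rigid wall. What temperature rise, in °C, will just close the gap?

ΔT ≈ 32.6 °C

Contact occurs when the free expansion equals the gap: αΔT L = 1.4 mm.
So ΔT = g/(αL) = 1.4/(19.5×10⁻⁶ × 2200) = 32.63 °C.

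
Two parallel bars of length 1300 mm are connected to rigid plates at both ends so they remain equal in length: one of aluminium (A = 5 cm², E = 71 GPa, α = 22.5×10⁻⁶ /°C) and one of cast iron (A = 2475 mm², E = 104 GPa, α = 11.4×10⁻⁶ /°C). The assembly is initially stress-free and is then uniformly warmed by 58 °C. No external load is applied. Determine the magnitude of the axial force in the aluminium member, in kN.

Both members must finish at the same length. With the larger α, the aluminium tends to over-expand; the plates restrain it, putting the aluminium in compression and the cast iron in tension. With no external load the two internal forces are equal and opposite, magnitude P.
Setting the final lengths equal and cancelling L: (α₁ − α₂)ΔT = P/(A₁E₁) + P/(A₂E₂).
|α₁ − α₂|·ΔT = 11.1×10⁻⁶ × 58 = 0.0006438.
1/(A₁E₁) + 1/(A₂E₂) = 1/(500×71×10³) + 1/(2475×104×10³) = 3.205×10⁻⁸ N⁻¹.
P = 0.0006438 / 3.205×10⁻⁸ = 20080 N = 20.08 kN.

P ≈ 20.1 kN (compressive in the aluminium)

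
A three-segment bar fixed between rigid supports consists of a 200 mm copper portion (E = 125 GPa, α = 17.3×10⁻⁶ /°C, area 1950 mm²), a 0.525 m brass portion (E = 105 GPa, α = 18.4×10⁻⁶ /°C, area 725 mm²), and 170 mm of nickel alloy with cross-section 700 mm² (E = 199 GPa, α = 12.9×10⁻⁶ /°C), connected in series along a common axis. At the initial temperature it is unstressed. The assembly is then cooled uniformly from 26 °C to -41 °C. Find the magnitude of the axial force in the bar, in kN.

With the walls removed the bar would change length by δ_free = Σ αᵢΔT Lᵢ = 17.3×10⁻⁶×67×200 + 18.4×10⁻⁶×67×525 + 12.9×10⁻⁶×67×170 = 1.026 mm.
Since the ends are fixed, an axial force P builds up, equal in every segment, with P · Σ Lᵢ/(AᵢEᵢ) = δ_free.
Σ Lᵢ/(AᵢEᵢ) = 200/(1950×125×10³) + 525/(725×105×10³) + 170/(700×199×10³) = 8.937×10⁻⁶ mm/N.
So P = 1.026 / 8.937×10⁻⁶ = 114.8 kN, tensile.

P ≈ 115 kN (tensile)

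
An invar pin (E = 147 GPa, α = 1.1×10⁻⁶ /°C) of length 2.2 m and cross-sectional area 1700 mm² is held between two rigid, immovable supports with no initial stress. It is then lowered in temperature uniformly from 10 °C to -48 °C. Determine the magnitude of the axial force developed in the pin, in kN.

The ends cannot move, so σ = EαΔT = 147×10³ × 1.1×10⁻⁶ × 58 = 9.379 MPa.
Then P = σA = 9.379 × 1700 mm² = 15.94 kN, tensile.

P ≈ 15.9 kN (tensile)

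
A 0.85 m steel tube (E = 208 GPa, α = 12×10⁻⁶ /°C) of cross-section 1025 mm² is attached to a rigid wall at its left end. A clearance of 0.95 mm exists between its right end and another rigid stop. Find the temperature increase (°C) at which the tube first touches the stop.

Contact occurs when the free expansion equals the gap: αΔT L = 0.95 mm.
So ΔT = g/(αL) = 0.95/(12×10⁻⁶ × 850) = 93.14 °C.

ΔT ≈ 93.1 °C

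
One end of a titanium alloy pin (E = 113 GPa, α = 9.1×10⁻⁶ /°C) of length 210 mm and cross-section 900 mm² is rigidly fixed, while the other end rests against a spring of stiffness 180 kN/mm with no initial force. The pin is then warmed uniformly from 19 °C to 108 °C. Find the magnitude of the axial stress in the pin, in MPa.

If the spring were absent the pin would lengthen by αΔT L = 9.1×10⁻⁶ × 89 × 210 = 0.1701 mm.
Let P be the compressive force at the spring. The pin shortens elastically by PL/(AE) and the spring compresses by P/k; together these equal δ_free.
P [ L/(AE) + 1/k ] = δ_free → P [ 210/(900×113×10³) + 1/(180×10³) ] = 0.1701.
P = 0.1701 / 7.62×10⁻⁶ = 22320 N.
σ = P/A = 22320/900 = 24.8 MPa.

σ ≈ 24.8 MPa (compressive)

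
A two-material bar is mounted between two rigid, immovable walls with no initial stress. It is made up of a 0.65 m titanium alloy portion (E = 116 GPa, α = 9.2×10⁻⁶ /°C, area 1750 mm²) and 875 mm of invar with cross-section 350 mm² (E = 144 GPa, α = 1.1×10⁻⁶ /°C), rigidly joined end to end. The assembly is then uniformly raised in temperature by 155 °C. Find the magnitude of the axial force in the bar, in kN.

P ≈ 52.3 kN (compressive)

If the supports were absent, the total length change would be Σ αᵢΔT Lᵢ = 9.2×10⁻⁶×155×650 + 1.1×10⁻⁶×155×875 = 1.076 mm.
Since the ends are fixed, an axial force P builds up, equal in every segment, with P · Σ Lᵢ/(AᵢEᵢ) = δ_free.
Σ Lᵢ/(AᵢEᵢ) = 650/(1750×116×10³) + 875/(350×144×10³) = 2.056×10⁻⁵ mm/N.
Hence P = δ_free / Σ(L/AE) = 1.076/2.056×10⁻⁵ = 52.33 kN (compressive).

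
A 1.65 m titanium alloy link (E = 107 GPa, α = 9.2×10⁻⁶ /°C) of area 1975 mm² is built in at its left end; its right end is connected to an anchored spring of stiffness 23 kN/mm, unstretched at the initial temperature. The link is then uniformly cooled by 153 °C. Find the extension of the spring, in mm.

δ ≈ 1.97 mm

The unrestrained thermal change is αΔT L = 9.2×10⁻⁶ × 153 × 1650 = 2.323 mm.
Let P be the tensile force in the spring. The link extends elastically by PL/(AE) and the spring stretches by P/k; together these equal δ_free.
So P = δ_free / [L/(AE) + 1/k] = 2.323 / [ 1650/(1975×107×10³) + 1/(23×10³) ].
P = 2.323 / 5.129×10⁻⁵ = 45290 N.
Spring extension = P/k = 45290/(23×10³) = 1.969 mm.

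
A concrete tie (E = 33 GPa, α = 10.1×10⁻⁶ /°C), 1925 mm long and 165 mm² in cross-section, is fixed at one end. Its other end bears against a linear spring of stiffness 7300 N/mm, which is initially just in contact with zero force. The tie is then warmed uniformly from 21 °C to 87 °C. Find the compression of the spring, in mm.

δ ≈ 0.358 mm

If the spring were absent the tie would lengthen by αΔT L = 10.1×10⁻⁶ × 66 × 1925 = 1.283 mm.
Let P be the compressive force at the spring. The tie shortens elastically by PL/(AE) and the spring compresses by P/k; together these equal δ_free.
P [ L/(AE) + 1/k ] = δ_free → P [ 1925/(165×33×10³) + 1/(7300) ] = 1.283.
P = 1.283 / 0.0004905 = 2616 N.
Spring compression = P/k = 2616/(7300) = 0.3584 mm.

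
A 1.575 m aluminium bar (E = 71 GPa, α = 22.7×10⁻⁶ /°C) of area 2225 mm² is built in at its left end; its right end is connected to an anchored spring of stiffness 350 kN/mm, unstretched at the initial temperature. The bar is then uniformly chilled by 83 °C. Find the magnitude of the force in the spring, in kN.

P ≈ 231 kN

If the spring were absent the bar would shorten by αΔT L = 22.7×10⁻⁶ × 83 × 1575 = 2.967 mm.
With a force P in the spring, the elastic change of the bar is PL/(AE) and that of the spring is P/k; compatibility requires their sum to equal δ_free.
P [ L/(AE) + 1/k ] = δ_free → P [ 1575/(2225×71×10³) + 1/(350×10³) ] = 2.967.
P = 2.967 / 1.283×10⁻⁵ = 231300 N.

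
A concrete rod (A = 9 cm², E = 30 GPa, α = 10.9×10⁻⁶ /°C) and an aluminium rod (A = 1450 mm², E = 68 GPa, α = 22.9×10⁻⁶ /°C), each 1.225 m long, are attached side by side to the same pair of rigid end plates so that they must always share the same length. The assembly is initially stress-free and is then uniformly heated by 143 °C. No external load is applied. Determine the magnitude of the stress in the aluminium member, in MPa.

σ ≈ 25.1 MPa (compressive)

Equilibrium of a rigid end plate with no external load gives equal and opposite internal forces ±P in the two members. Since α_{aluminium} > α_{concrete}, heating drives the aluminium into compression and the concrete into tension.
Equating the net (thermal + elastic) strains gives |α₁ − α₂|·ΔT = P·[1/(A₁E₁) + 1/(A₂E₂)].
|α₁ − α₂|·ΔT = 12×10⁻⁶ × 143 = 0.001716.
1/(A₁E₁) + 1/(A₂E₂) = 1/(900×30×10³) + 1/(1450×68×10³) = 4.718×10⁻⁸ N⁻¹.
So P = 0.001716 / 4.718×10⁻⁸ = 36.37 kN.
σ_{aluminium} = P/A₂ = 36370/1450 = 25.08 MPa, compressive.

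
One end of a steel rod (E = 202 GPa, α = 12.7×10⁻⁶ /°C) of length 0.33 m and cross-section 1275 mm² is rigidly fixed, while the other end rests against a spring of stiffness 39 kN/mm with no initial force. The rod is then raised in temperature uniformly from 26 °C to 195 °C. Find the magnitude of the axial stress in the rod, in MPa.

σ ≈ 20.6 MPa (compressive)

Free thermal expansion: δ_free = αΔT L = 12.7×10⁻⁶ × 169 × 330 = 0.7083 mm.
With a force P in the spring, the elastic change of the rod is PL/(AE) and that of the spring is P/k; compatibility requires their sum to equal δ_free.
P [ L/(AE) + 1/k ] = δ_free → P [ 330/(1275×202×10³) + 1/(39×10³) ] = 0.7083.
P = 0.7083 / 2.692×10⁻⁵ = 26310 N.
σ = P/A = 26310/1275 = 20.63 MPa.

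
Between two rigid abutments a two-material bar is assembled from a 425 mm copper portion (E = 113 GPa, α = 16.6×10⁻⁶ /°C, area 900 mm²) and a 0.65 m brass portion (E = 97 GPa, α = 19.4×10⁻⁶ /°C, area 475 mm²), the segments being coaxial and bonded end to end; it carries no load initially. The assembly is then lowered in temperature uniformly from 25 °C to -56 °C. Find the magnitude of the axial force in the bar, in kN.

If the supports were absent, the total length change would be Σ αᵢΔT Lᵢ = 16.6×10⁻⁶×81×425 + 19.4×10⁻⁶×81×650 = 1.593 mm.
The walls prevent any net length change, so an axial force P (same in every segment) develops. Compatibility: P · Σ Lᵢ/(AᵢEᵢ) = δ_free.
The series flexibility is Σ Lᵢ/(AᵢEᵢ) = 425/(900×113×10³) + 650/(475×97×10³) = 1.829×10⁻⁵ mm/N.
P = 1.593 / 1.829×10⁻⁵ = 87110 N = 87.11 kN, tensile.

P ≈ 87.1 kN (tensile)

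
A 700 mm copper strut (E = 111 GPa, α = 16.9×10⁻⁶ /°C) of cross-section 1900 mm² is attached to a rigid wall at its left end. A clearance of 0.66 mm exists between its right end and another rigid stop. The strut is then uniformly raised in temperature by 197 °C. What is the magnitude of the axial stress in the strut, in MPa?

Unrestrained expansion: δ_free = αΔT L = 16.9×10⁻⁶ × 197 × 700 = 2.331 mm.
The gap closes (δ_free > 0.66 mm) and the wall then resists a further 2.331 − 0.66 = 1.671 mm of expansion.
So σ = E(δ_free − g)/L = 111×10³ × 1.671/700 = 264.9 MPa.

σ ≈ 265 MPa (compressive)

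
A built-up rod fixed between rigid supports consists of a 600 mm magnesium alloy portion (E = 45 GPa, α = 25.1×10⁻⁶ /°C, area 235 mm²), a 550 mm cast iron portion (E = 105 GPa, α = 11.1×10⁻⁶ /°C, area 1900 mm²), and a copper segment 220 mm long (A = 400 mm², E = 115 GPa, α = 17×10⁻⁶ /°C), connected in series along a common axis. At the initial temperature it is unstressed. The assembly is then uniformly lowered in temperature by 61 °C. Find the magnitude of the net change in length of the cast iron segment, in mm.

With the walls removed the bar would change length by δ_free = Σ αᵢΔT Lᵢ = 25.1×10⁻⁶×61×600 + 11.1×10⁻⁶×61×550 + 17×10⁻⁶×61×220 = 1.519 mm.
The rigid supports impose zero overall length change; the single axial force P common to all segments must satisfy P Σ Lᵢ/(AᵢEᵢ) = δ_free.
Σ Lᵢ/(AᵢEᵢ) = 600/(235×45×10³) + 550/(1900×105×10³) + 220/(400×115×10³) = 6.428×10⁻⁵ mm/N.
Hence P = δ_free / Σ(L/AE) = 1.519/6.428×10⁻⁵ = 23.64 kN (tensile).
For the cast iron segment, free thermal change = 11.1×10⁻⁶×61×550 = 0.3724 mm and elastic change from P = 23640×550/(1900×105×10³) = 0.06516 mm; these oppose, so the net change is 0.307 mm (segment shortens).

|ΔL| ≈ 0.307 mm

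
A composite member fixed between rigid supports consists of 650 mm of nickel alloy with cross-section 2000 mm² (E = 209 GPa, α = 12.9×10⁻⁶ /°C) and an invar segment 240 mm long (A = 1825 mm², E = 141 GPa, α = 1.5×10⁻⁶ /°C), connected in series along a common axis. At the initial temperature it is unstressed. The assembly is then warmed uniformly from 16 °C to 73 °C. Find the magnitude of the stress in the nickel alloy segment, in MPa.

σ ≈ 100 MPa (compressive)

If the supports were absent, the total length change would be Σ αᵢΔT Lᵢ = 12.9×10⁻⁶×57×650 + 1.5×10⁻⁶×57×240 = 0.4985 mm.
Since the ends are fixed, an axial force P builds up, equal in every segment, with P · Σ Lᵢ/(AᵢEᵢ) = δ_free.
The series flexibility is Σ Lᵢ/(AᵢEᵢ) = 650/(2000×209×10³) + 240/(1825×141×10³) = 2.488×10⁻⁶ mm/N.
Hence P = δ_free / Σ(L/AE) = 0.4985/2.488×10⁻⁶ = 200.4 kN (compressive).
σ_{nickel alloy} = P / A = 200400 / 2000 = 100.2 MPa.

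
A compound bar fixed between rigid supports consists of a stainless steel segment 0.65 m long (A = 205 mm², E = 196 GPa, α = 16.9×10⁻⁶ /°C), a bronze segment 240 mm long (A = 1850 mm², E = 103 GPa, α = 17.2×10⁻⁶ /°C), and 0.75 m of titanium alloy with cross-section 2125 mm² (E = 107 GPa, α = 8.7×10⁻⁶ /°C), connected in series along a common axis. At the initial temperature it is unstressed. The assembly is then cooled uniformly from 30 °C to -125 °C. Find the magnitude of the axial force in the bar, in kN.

P ≈ 162 kN (tensile)

With the walls removed the bar would change length by δ_free = Σ αᵢΔT Lᵢ = 16.9×10⁻⁶×155×650 + 17.2×10⁻⁶×155×240 + 8.7×10⁻⁶×155×750 = 3.354 mm.
Since the ends are fixed, an axial force P builds up, equal in every segment, with P · Σ Lᵢ/(AᵢEᵢ) = δ_free.
The series flexibility is Σ Lᵢ/(AᵢEᵢ) = 650/(205×196×10³) + 240/(1850×103×10³) + 750/(2125×107×10³) = 2.074×10⁻⁵ mm/N.
So P = 3.354 / 2.074×10⁻⁵ = 161.7 kN, tensile.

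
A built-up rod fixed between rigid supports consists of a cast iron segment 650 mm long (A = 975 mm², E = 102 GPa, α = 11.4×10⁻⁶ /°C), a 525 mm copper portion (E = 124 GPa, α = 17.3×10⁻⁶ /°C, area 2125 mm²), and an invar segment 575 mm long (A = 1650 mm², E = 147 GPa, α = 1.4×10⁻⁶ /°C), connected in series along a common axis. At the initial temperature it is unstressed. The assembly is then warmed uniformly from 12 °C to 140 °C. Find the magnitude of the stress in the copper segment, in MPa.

σ ≈ 95.6 MPa (compressive)

With the walls removed the bar would change length by δ_free = Σ αᵢΔT Lᵢ = 11.4×10⁻⁶×128×650 + 17.3×10⁻⁶×128×525 + 1.4×10⁻⁶×128×575 = 2.214 mm.
The walls prevent any net length change, so an axial force P (same in every segment) develops. Compatibility: P · Σ Lᵢ/(AᵢEᵢ) = δ_free.
Σ Lᵢ/(AᵢEᵢ) = 650/(975×102×10³) + 525/(2125×124×10³) + 575/(1650×147×10³) = 1.09×10⁻⁵ mm/N.
P = 2.214 / 1.09×10⁻⁵ = 203100 N = 203.1 kN, compressive.
σ_{copper} = P / A = 203100 / 2125 = 95.6 MPa.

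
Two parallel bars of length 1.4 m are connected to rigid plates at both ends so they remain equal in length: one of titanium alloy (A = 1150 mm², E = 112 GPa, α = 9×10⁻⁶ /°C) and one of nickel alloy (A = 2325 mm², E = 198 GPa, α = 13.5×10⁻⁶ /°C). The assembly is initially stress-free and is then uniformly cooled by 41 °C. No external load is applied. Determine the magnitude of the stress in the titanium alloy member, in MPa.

Both members must finish at the same length. With the larger α, the nickel alloy tends to over-contract; the plates restrain it, putting the nickel alloy in tension and the titanium alloy in compression. With no external load the two internal forces are equal and opposite, magnitude P.
Compatibility of the two members (thermal + elastic change equal): (α₁ − α₂)ΔT = P·[1/(A₁E₁) + 1/(A₂E₂)].
|α₁ − α₂|·ΔT = 4.5×10⁻⁶ × 41 = 0.0001845.
1/(A₁E₁) + 1/(A₂E₂) = 1/(1150×112×10³) + 1/(2325×198×10³) = 9.936×10⁻⁹ N⁻¹.
P = 0.0001845 / 9.936×10⁻⁹ = 18570 N = 18.57 kN.
σ_{titanium alloy} = P/A₁ = 18570/1150 = 16.15 MPa, compressive.

σ ≈ 16.1 MPa (compressive)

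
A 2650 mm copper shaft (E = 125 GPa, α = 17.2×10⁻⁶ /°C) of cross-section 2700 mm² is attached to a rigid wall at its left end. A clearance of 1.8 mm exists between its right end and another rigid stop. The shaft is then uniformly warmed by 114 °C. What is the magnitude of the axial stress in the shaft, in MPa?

Unrestrained expansion: δ_free = αΔT L = 17.2×10⁻⁶ × 114 × 2650 = 5.196 mm.
After closing the 1.8 mm clearance, 5.196 − 1.8 = 3.396 mm of expansion remains to be suppressed by the wall.
Compatibility: PL/(AE) = 3.396 mm, so σ = P/A = E × (3.396/2650) = 160.2 MPa.

σ ≈ 160 MPa (compressive)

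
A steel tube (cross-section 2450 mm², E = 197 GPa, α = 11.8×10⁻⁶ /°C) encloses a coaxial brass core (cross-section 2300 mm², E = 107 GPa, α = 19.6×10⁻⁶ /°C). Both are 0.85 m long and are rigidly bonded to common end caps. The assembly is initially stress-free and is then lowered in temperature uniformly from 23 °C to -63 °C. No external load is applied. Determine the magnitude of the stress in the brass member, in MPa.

σ ≈ 47.5 MPa (tensile)

Equilibrium of a rigid end plate with no external load gives equal and opposite internal forces ±P in the two members. Since α_{brass} > α_{steel}, cooling drives the brass into tension and the steel into compression.
Compatibility of the two members (thermal + elastic change equal): (α₁ − α₂)ΔT = P·[1/(A₁E₁) + 1/(A₂E₂)].
|α₁ − α₂|·ΔT = 7.8×10⁻⁶ × 86 = 0.0006708.
1/(A₁E₁) + 1/(A₂E₂) = 1/(2450×197×10³) + 1/(2300×107×10³) = 6.135×10⁻⁹ N⁻¹.
P = 0.0006708 / 6.135×10⁻⁹ = 109300 N = 109.3 kN.
σ_{brass} = P/A₂ = 109300/2300 = 47.54 MPa, tensile.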